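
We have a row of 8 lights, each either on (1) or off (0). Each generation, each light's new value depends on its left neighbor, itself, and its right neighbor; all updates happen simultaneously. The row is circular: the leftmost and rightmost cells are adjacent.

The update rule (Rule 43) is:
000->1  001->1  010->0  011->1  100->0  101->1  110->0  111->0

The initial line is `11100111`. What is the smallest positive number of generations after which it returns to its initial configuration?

generation 1: 00001100
generation 2: 11111001
generation 3: 00000011
generation 4: 01111110
generation 5: 11000000
generation 6: 10011111
generation 7: 00110000
generation 8: 11100111

8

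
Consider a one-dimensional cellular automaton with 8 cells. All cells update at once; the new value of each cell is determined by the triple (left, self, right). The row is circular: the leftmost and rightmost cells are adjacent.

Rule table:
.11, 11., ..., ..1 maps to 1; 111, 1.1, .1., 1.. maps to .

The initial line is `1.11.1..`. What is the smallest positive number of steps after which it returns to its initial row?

step 1: ..11...1
step 2: .111.11.
step 3: 11.1.11.
step 4: 11...11.
step 5: 11.1111.
step 6: 11.1..1.
step 7: 11...1..
step 8: 11.11..1
step 9: .1.11.11
step 10: ...11.11
step 11: .1111.11
step 12: .1..1.11
step 13: ...1..11
step 14: .11..111
step 15: .11.11.1
step 16: .11.11..
step 17: 111.11.1
step 18: ..1.11.1
step 19: .1..11..
step 20: 1..111.1
step 21: 1.11.1.1
step 22: 1.11...1
step 23: 1.11.111
step 24: 1.11.1..

24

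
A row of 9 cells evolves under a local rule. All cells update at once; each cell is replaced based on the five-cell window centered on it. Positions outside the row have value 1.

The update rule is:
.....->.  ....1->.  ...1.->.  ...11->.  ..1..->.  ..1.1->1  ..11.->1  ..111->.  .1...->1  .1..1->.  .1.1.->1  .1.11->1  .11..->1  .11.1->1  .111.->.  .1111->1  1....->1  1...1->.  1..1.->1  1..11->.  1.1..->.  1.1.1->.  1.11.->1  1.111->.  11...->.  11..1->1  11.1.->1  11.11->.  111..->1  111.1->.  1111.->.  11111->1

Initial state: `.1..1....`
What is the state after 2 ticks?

1..1.11..
11111111.

11111111.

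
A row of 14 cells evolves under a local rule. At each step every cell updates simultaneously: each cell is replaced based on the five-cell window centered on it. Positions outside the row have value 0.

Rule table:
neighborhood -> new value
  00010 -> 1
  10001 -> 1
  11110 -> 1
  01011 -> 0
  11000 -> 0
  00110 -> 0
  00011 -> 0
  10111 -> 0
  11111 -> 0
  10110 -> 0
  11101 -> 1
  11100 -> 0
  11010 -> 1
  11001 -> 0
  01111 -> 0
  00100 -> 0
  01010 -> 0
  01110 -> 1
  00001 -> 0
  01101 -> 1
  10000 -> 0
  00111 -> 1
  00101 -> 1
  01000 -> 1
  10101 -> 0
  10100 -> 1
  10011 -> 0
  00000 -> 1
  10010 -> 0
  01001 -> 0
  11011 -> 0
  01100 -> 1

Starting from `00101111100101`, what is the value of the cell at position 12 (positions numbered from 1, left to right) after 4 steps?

0

01100001000101
00100010111101
01011110001111
11000100101010
position 12 holds 0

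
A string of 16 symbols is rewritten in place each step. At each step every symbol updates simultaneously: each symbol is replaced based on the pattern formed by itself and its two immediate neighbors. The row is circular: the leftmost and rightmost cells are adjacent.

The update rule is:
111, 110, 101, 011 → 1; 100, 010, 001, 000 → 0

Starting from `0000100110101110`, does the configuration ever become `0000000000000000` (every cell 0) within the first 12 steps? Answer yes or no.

no

0000000111011110
0000000111111110
0000000111111110  (fixed point — unchanged through step 12)
step 12 is 0000000111111110, still not uniform 0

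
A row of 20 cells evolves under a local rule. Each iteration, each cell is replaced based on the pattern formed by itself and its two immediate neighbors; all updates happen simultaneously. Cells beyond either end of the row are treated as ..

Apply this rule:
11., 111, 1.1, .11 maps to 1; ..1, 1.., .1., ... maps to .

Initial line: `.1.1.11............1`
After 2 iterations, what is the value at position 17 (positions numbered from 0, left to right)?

iteration 1: ..1.111.............
iteration 2: ...1111.............
position 17 holds .

.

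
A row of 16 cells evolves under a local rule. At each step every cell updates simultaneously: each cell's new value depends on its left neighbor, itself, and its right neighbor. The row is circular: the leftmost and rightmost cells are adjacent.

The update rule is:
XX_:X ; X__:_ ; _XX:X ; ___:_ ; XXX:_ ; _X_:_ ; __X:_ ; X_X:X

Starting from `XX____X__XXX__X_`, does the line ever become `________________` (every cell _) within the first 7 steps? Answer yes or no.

step 1: XX_______X_X___X
step 2: _X________X____X
step 3: X_______________
step 4: ________________
all cells are _ at step 4

yes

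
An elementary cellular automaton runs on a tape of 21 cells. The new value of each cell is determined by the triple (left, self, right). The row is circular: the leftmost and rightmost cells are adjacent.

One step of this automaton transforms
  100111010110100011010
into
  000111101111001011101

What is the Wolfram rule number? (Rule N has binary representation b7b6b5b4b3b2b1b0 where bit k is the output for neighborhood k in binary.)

233

position 4: 111 → 1  (bit 7 = 1)
position 5: 110 → 1  (bit 6 = 1)
position 6: 101 → 1  (bit 5 = 1)
position 1: 100 → 0  (bit 4 = 0)
position 3: 011 → 1  (bit 3 = 1)
position 0: 010 → 0  (bit 2 = 0)
position 2: 001 → 0  (bit 1 = 0)
position 14: 000 → 1  (bit 0 = 1)
bits b7..b0 = 11101001 = 233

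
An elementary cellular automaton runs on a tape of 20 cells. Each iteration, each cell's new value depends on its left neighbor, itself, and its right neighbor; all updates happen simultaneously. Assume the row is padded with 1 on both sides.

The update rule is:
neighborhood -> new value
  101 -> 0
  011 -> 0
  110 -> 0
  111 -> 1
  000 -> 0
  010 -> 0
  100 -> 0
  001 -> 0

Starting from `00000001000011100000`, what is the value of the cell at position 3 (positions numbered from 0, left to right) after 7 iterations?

00000000000001000000
00000000000000000000
00000000000000000000  (fixed point — unchanged through iteration 7)
position 3 holds 0

0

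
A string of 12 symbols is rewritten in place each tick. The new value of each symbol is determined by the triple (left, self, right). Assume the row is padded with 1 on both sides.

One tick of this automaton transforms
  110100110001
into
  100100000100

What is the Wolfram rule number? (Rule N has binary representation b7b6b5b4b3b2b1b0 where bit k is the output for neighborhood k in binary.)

133

position 0: 111 → 1  (bit 7 = 1)
position 1: 110 → 0  (bit 6 = 0)
position 2: 101 → 0  (bit 5 = 0)
position 4: 100 → 0  (bit 4 = 0)
position 6: 011 → 0  (bit 3 = 0)
position 3: 010 → 1  (bit 2 = 1)
position 5: 001 → 0  (bit 1 = 0)
position 9: 000 → 1  (bit 0 = 1)
bits b7..b0 = 10000101 = 133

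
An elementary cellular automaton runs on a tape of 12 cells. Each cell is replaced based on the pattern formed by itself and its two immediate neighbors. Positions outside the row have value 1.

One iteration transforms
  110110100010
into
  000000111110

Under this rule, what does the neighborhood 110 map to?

At position 1 the neighborhood is 110; the next row has 0 there.

0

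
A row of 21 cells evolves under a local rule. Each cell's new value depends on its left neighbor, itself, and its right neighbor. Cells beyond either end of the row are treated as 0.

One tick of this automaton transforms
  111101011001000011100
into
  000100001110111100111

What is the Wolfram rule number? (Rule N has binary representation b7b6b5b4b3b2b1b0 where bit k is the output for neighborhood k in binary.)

83

position 1: 111 → 0  (bit 7 = 0)
position 3: 110 → 1  (bit 6 = 1)
position 4: 101 → 0  (bit 5 = 0)
position 9: 100 → 1  (bit 4 = 1)
position 0: 011 → 0  (bit 3 = 0)
position 5: 010 → 0  (bit 2 = 0)
position 10: 001 → 1  (bit 1 = 1)
position 13: 000 → 1  (bit 0 = 1)
bits b7..b0 = 01010011 = 83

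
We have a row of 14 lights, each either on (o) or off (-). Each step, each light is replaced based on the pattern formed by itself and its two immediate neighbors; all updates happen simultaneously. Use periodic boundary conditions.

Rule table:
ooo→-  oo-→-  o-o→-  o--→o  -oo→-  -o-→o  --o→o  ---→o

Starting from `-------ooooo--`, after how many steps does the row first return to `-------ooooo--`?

2

step 1: ooooooo-----oo
step 2: -------ooooo--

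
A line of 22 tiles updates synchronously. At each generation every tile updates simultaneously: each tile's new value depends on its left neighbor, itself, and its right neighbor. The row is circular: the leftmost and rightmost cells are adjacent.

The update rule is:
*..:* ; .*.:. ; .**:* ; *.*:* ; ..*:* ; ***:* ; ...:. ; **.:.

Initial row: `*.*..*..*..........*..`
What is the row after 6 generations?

.**.*.*.*.*.**.**.*.**

generation 1: .*.**.**.*........*.**
generation 2: *.**.**.*.*......*.**.
generation 3: .**.**.*.*.*....*.**.*
generation 4: **.**.*.*.*.*..*.**.*.
generation 5: *.**.*.*.*.*.**.**.*.*
generation 6: .**.*.*.*.*.**.**.*.**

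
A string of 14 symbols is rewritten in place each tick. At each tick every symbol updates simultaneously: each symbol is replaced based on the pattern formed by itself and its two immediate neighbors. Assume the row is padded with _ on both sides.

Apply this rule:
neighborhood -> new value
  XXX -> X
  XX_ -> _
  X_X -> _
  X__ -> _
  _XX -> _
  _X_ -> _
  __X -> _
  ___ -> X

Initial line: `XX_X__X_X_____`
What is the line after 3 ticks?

tick 1: __________XXXX
tick 2: XXXXXXXXX__XX_
tick 3: _XXXXXXX______

_XXXXXXX______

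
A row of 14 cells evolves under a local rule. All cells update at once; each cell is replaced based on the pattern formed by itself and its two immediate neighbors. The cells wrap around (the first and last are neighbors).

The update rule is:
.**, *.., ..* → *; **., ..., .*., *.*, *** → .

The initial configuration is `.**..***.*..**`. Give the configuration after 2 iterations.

.*.***....***.
*..*..*..**..*

*..*..*..**..*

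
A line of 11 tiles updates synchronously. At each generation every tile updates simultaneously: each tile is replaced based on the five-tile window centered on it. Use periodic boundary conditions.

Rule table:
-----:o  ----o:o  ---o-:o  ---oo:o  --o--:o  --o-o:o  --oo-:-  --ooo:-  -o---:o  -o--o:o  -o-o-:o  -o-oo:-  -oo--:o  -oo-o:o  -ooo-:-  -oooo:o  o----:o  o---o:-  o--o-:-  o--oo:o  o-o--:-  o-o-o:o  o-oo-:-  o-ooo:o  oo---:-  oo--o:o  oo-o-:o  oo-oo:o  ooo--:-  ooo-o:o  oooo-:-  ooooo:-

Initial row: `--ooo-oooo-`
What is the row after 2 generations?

-o--oooo---
oooo-o---oo

oooo-o---oo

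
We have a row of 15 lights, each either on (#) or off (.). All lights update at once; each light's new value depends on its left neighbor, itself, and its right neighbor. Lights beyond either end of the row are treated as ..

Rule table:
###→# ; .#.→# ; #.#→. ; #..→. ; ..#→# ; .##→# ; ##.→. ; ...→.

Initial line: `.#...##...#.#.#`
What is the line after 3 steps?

#.##...##..##.#

step 1: ##..##...##.#.#
step 2: #..##...##..#.#
step 3: #.##...##..##.#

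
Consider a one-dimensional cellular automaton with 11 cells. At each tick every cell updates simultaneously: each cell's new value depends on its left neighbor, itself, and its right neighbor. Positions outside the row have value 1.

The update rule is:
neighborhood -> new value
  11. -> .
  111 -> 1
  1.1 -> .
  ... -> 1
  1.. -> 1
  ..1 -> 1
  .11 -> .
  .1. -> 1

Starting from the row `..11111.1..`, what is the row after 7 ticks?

...11..1..1

11.111..111
1...1.11.11
.1111.....1
..11.11111.
11....111..
1.1111.1.11
...11..1..1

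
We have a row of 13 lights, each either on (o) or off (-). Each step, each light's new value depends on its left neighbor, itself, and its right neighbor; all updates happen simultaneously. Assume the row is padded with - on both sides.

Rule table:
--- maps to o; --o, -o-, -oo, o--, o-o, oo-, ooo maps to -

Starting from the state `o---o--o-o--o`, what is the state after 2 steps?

step 1: --o----------
step 2: o---ooooooooo

o---ooooooooo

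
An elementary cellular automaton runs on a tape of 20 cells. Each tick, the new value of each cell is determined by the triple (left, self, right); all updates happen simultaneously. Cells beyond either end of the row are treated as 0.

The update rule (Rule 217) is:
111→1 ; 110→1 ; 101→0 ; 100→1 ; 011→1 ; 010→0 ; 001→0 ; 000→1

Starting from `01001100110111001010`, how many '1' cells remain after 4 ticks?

16

00101110110111100001
10001110110111111100
01101110110111111111
01101110110111111111
count of 1: 16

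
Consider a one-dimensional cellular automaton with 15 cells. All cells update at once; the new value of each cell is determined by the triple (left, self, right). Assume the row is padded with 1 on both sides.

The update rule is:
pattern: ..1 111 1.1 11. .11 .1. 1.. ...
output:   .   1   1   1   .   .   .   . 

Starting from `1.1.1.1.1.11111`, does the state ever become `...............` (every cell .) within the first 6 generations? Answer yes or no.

no

11.1.1.1.1.1111
111.1.1.1.1.111
1111.1.1.1.1.11
11111.1.1.1.1.1
111111.1.1.1.1.
1111111.1.1.1.1
generation 6 is 1111111.1.1.1.1, still not uniform .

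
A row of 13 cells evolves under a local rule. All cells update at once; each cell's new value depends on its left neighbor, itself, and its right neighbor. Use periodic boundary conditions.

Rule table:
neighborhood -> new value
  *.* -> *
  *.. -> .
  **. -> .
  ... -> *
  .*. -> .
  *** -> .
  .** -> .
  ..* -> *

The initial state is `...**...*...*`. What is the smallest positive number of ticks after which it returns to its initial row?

.**...**..**.
*...**...*...
..**...**..**
.*...**...*..
*..**...**..*
..*...**...*.
**..**...**..
...*...**...*
.**..**...**.
*...*...**...
..**..**...**
.*...*...**..
*..**..**...*
..*...*...**.
**..**..**...
...*...*...**
.**..**..**..
*...*...*...*
..**..**..**.
**...*...*...
...**..**..**
.**...*...*..
*...**..**..*
..**...*...*.
**...**..**..
...**...*...*

26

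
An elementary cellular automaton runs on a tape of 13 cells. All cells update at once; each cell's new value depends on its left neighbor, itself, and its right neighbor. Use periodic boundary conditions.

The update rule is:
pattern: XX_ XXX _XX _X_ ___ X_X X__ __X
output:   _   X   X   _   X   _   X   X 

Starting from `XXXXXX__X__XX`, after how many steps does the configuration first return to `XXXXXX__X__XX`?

XXXXX_XX_XXXX
XXXX__X__XXXX
XXX_XX_XXXXXX
XX__X__XXXXXX
X_XX_XXXXXXXX
__X__XXXXXXXX
XX_XXXXXXXXX_
X__XXXXXXXX__
_XXXXXXXXX_XX
_XXXXXXXX__X_
XXXXXXXX_XX_X
XXXXXXX__X__X
XXXXXX_XX_XXX
XXXXX__X__XXX
XXXX_XX_XXXXX
XXX__X__XXXXX
XX_XX_XXXXXXX
X__X__XXXXXXX
_XX_XXXXXXXXX
_X__XXXXXXXX_
X_XXXXXXXXX_X
__XXXXXXXX__X
XXXXXXXXX_XX_
XXXXXXXX__X__
XXXXXXX_XX_XX
XXXXXX__X__XX

26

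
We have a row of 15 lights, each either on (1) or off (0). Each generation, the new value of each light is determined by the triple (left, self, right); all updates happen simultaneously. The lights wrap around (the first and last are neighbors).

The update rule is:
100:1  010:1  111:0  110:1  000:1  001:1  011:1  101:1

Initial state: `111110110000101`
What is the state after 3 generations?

000011111111111
111110000000001
000011111111111

000011111111111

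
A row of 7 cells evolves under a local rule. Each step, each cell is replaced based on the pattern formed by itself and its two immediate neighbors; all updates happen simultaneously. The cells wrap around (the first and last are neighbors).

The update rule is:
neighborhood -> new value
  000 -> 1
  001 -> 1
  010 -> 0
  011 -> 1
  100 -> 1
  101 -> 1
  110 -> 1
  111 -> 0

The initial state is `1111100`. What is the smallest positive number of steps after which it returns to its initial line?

1000111
1111100

2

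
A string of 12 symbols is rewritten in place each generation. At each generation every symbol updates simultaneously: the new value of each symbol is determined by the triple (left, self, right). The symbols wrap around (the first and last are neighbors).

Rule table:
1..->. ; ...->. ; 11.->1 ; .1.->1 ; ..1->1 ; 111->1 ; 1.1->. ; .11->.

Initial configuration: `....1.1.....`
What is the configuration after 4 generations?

1.1.1.1.....

...11.1.....
..1.1.1.....
.11.1.1.....
1.1.1.1.....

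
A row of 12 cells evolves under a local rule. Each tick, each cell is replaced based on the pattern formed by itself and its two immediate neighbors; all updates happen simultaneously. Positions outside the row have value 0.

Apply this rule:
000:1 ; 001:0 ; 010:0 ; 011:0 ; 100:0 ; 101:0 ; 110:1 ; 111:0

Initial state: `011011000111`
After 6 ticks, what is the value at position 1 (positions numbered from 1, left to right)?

001001010001
100000000100
001111110001
100000010100
001111000001
100001011100
position 1 holds 1

1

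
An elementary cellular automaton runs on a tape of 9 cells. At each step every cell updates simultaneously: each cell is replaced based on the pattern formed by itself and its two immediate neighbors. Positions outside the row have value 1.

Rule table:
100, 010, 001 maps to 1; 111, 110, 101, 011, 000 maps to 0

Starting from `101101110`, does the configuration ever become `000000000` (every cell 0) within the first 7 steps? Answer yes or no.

yes

000000000
all cells are 0 at step 1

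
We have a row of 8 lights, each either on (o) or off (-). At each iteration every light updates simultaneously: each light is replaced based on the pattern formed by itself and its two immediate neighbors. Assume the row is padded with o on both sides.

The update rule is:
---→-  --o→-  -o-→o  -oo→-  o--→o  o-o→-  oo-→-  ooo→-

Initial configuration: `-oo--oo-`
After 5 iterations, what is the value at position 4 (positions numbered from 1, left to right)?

---o----
o--oo---
-o---o--
-oo--oo-  (repeats iteration 0; period 4)
iteration 5: ---o----
position 4 holds o

o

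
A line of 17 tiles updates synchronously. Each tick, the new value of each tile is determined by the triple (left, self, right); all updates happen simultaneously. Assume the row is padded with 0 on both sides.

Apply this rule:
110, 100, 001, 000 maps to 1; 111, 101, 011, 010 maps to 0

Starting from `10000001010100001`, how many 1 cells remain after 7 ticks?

9

01111110000011110
10000011111100011
01111100000111101
10000111111000100
01111000001111011
10001111110001001
01110000011110110
count of 1: 9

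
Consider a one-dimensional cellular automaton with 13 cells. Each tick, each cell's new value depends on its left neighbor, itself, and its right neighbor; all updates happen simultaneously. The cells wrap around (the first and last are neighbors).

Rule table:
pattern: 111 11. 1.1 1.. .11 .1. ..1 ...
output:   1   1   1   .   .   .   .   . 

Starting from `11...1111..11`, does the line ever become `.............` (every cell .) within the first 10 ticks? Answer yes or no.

yes

11....111...1
11.....11....
.1......1....
.............
all cells are . at tick 4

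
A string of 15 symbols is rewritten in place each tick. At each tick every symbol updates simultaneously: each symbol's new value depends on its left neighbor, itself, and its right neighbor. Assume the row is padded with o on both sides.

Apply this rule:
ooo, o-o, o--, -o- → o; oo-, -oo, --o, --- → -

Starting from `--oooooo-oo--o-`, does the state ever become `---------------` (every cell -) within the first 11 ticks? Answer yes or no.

no

tick 1: o--oooo-o--o-oo
tick 2: -o--oo-ooo-oo-o
tick 3: ooo---o-o-o--o-
tick 4: oo-o--oooooo-oo
tick 5: o-ooo--oooo-o-o
tick 6: -o-o-o--oo-ooo-
tick 7: ooooooo---o-o-o
tick 8: oooooo-o--oooo-
tick 9: ooooo-ooo--oo-o
tick 10: oooo-o-o-o---o-
tick 11: ooo-ooooooo--oo
tick 11 is ooo-ooooooo--oo, still not uniform -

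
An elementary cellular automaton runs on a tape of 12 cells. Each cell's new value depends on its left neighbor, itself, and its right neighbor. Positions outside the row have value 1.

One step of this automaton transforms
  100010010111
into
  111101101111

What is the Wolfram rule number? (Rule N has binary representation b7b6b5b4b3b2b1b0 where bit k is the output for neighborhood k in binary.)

position 10: 111 → 1  (bit 7 = 1)
position 0: 110 → 1  (bit 6 = 1)
position 8: 101 → 1  (bit 5 = 1)
position 1: 100 → 1  (bit 4 = 1)
position 9: 011 → 1  (bit 3 = 1)
position 4: 010 → 0  (bit 2 = 0)
position 3: 001 → 1  (bit 1 = 1)
position 2: 000 → 1  (bit 0 = 1)
bits b7..b0 = 11111011 = 251

251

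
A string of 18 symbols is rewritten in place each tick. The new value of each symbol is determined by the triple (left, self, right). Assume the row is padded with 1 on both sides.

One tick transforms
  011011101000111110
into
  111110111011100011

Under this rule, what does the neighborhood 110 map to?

At position 2 the neighborhood is 110; the next row has 1 there.

1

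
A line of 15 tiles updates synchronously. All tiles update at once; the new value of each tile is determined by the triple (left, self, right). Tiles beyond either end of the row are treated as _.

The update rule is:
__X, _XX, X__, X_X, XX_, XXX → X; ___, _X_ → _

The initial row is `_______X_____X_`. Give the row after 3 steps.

step 1: ______X_X___X_X
step 2: _____X_X_X_X_X_
step 3: ____X_X_X_X_X_X

____X_X_X_X_X_X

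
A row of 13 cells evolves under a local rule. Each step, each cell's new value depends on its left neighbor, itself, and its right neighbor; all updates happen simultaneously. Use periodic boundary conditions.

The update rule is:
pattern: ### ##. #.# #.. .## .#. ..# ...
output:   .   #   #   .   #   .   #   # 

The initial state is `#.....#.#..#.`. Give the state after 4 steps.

#.###.##.#..#

..####.#..#.#
.##..##..#.#.
###.###.#.#..
#.###.##.#..#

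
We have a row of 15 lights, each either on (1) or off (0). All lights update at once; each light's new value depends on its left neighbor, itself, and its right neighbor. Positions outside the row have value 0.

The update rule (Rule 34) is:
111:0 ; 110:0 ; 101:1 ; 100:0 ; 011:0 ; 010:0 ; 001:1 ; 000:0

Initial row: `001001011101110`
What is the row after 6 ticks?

010010100010000
100101000100000
001010001000000
010100010000000
101000100000000
010001000000000

010001000000000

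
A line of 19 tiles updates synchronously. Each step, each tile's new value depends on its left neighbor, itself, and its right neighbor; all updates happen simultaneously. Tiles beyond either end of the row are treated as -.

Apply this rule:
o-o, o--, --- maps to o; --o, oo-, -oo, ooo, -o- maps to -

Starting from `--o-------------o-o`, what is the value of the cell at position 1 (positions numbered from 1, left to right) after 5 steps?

step 1: o--oooooooooooo--o-
step 2: -o-------------o--o
step 3: --oooooooooooo--o--
step 4: o-------------o--oo
step 5: -oooooooooooo--o---
position 1 holds -

-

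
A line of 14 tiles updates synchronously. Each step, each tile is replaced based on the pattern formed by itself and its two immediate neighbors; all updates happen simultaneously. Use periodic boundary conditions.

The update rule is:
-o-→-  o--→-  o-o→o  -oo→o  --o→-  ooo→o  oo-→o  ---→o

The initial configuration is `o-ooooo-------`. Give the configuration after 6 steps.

-oooooooooooo-

-oooooo-ooooo-
-oooooooooooo-
-oooooooooooo-  (fixed point — unchanged through step 6)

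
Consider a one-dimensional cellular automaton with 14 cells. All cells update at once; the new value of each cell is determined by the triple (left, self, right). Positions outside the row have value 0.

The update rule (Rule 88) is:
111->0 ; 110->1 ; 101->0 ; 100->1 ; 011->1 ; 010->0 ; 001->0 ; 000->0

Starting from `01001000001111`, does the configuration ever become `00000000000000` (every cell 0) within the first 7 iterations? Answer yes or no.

iteration 1: 00100100001001
iteration 2: 00010010000100
iteration 3: 00001001000010
iteration 4: 00000100100001
iteration 5: 00000010010000
iteration 6: 00000001001000
iteration 7: 00000000100100
iteration 7 is 00000000100100, still not uniform 0

no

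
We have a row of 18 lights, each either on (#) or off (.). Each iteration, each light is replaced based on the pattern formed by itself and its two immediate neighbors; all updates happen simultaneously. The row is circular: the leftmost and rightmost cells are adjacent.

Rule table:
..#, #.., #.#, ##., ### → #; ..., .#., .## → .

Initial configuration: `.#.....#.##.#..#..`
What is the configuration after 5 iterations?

#.#...#.#.##.##.#.
.#.#.#.#.#.##.##.#
#.#.#.#.#.#.##.##.
.#.#.#.#.#.#.##.##
#.#.#.#.#.#.#.##.#

#.#.#.#.#.#.#.##.#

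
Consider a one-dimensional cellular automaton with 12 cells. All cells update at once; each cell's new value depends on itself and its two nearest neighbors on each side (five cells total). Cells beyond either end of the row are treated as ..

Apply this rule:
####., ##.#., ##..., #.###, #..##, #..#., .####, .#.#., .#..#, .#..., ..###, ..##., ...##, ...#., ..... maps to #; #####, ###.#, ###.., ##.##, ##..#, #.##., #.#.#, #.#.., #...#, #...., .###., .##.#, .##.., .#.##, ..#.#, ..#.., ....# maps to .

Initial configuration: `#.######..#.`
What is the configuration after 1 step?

..##..#..#.#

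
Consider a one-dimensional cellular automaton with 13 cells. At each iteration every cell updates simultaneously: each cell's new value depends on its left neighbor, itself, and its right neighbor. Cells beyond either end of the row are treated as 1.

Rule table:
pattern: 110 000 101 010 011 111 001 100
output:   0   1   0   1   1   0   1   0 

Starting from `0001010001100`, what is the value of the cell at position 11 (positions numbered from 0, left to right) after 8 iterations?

1

iteration 1: 0111010111001
iteration 2: 0100010100011
iteration 3: 0101110101110
iteration 4: 0101000101000
iteration 5: 0101011101011
iteration 6: 0101010001010
iteration 7: 0101010111010
iteration 8: 0101010100010
position 11 holds 1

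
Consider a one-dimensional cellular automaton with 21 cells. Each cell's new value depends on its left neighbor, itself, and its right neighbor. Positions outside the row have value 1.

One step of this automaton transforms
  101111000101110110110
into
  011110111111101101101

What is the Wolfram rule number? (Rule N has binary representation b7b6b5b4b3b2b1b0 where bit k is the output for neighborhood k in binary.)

position 3: 111 → 1  (bit 7 = 1)
position 0: 110 → 0  (bit 6 = 0)
position 1: 101 → 1  (bit 5 = 1)
position 6: 100 → 1  (bit 4 = 1)
position 2: 011 → 1  (bit 3 = 1)
position 9: 010 → 1  (bit 2 = 1)
position 8: 001 → 1  (bit 1 = 1)
position 7: 000 → 1  (bit 0 = 1)
bits b7..b0 = 10111111 = 191

191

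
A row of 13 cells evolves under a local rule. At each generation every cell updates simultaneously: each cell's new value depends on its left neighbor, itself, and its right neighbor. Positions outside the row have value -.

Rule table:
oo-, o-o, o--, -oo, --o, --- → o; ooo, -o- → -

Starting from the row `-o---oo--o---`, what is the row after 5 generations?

generation 1: o-ooooooo-ooo
generation 2: -oo-----ooo-o
generation 3: ooooooooo-oo-
generation 4: o-------ooooo
generation 5: -oooooooo---o

-oooooooo---o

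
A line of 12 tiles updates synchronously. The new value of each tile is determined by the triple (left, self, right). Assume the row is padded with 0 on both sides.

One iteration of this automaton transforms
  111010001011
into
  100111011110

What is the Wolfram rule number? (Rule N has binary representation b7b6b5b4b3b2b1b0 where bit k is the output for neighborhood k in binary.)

position 1: 111 → 0  (bit 7 = 0)
position 2: 110 → 0  (bit 6 = 0)
position 3: 101 → 1  (bit 5 = 1)
position 5: 100 → 1  (bit 4 = 1)
position 0: 011 → 1  (bit 3 = 1)
position 4: 010 → 1  (bit 2 = 1)
position 7: 001 → 1  (bit 1 = 1)
position 6: 000 → 0  (bit 0 = 0)
bits b7..b0 = 00111110 = 62

62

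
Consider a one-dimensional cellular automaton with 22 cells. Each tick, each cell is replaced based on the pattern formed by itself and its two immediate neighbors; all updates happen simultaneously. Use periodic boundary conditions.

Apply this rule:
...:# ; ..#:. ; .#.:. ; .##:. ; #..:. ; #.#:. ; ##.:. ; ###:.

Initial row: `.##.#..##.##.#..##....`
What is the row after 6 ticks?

...................###
.#################....
...................###  (repeats tick 1; period 2)
tick 6: .#################....

.#################....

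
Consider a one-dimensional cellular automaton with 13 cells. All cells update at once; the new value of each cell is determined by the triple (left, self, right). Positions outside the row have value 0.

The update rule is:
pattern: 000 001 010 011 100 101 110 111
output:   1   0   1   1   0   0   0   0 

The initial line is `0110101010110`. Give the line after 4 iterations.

iteration 1: 0100101010100
iteration 2: 0100101010101
iteration 3: 0100101010101  (fixed point — unchanged through iteration 4)

0100101010101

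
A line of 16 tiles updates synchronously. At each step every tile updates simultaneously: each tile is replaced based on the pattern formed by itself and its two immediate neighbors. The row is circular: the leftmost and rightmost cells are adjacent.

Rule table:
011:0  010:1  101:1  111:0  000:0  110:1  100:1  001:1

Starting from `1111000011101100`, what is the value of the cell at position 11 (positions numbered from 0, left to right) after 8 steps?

0

0001100100110111
1010111111011001
1111000001101110
0001100010110011
1010110111011101
1111011001100110
0001101110111011
1010110011001101
position 11 holds 0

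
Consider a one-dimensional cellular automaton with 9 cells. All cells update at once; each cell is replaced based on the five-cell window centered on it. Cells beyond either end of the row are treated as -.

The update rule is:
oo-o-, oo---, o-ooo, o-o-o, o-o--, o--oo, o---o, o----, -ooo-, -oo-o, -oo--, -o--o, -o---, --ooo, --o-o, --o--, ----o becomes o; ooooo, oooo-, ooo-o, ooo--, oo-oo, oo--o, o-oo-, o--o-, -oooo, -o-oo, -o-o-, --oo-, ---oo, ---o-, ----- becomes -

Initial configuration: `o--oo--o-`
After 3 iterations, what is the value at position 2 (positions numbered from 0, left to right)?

-

ooo-o--oo
oo-oooo-o
-o-o---oo
position 2 holds -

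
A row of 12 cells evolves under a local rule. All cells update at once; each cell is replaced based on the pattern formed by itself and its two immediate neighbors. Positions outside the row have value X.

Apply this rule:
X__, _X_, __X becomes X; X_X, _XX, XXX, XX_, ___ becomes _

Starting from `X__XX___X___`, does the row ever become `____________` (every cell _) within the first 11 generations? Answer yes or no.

yes

_XX__X_XXX_X
___XXX______
X_X___X____X
__XX_XXX__X_
XX______XXX_
__X____X____
XXXX__XXX__X
____XX___XX_
X__X__X_X___
_XXXXXX_XX_X
____________
all cells are _ at generation 11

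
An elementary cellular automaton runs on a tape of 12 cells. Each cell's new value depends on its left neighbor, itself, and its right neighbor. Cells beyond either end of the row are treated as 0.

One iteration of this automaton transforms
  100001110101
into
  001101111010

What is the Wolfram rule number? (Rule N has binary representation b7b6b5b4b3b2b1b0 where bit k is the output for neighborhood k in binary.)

position 6: 111 → 1  (bit 7 = 1)
position 7: 110 → 1  (bit 6 = 1)
position 8: 101 → 1  (bit 5 = 1)
position 1: 100 → 0  (bit 4 = 0)
position 5: 011 → 1  (bit 3 = 1)
position 0: 010 → 0  (bit 2 = 0)
position 4: 001 → 0  (bit 1 = 0)
position 2: 000 → 1  (bit 0 = 1)
bits b7..b0 = 11101001 = 233

233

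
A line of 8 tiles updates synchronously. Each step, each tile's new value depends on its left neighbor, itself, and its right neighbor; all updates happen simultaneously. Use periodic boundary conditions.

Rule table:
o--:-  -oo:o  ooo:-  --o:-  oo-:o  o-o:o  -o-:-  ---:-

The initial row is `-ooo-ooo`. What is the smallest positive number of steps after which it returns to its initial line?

2

oo-ooo-o
-ooo-ooo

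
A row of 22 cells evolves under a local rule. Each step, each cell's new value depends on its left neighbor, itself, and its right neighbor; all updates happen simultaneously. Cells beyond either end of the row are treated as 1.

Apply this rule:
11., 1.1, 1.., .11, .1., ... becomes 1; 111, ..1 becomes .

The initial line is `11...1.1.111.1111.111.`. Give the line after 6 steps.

step 1: .111.11111.111..111.11
step 2: 11.111...111.11.1.111.
step 3: .111.111.1.11111111.11
step 4: 11.111.11111......111.
step 5: .111.111...111111.1.11
step 6: 11.111.111.1....11111.

11.111.111.1....11111.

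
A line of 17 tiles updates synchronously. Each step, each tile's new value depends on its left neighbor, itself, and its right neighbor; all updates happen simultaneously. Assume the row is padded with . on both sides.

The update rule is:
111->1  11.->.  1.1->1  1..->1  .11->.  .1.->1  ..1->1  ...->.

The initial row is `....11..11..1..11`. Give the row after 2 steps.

..1111..11.111.1.

step 1: ...1..11..11111..
step 2: ..1111..11.111.1.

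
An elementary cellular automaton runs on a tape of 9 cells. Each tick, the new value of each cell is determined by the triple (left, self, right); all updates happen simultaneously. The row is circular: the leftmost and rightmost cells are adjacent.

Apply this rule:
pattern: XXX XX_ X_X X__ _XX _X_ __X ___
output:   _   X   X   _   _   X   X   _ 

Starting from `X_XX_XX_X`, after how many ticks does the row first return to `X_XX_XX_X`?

XX_XX_XX_
_XX_XX_XX
X_XX_XX_X

3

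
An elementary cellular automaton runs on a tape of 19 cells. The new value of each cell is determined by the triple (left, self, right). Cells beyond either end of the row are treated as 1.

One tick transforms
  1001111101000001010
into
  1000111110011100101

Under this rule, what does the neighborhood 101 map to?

At position 8 the neighborhood is 101; the next row has 1 there.

1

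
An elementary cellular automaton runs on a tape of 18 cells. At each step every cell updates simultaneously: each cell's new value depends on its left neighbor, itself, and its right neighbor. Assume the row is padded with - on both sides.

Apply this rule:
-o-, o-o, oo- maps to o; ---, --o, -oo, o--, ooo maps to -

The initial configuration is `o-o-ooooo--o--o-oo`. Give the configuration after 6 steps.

---o----o--o-----o

step 1: oooo----o--o--oo-o
step 2: ---o----o--o---ooo
step 3: ---o----o--o-----o
step 4: ---o----o--o-----o  (fixed point — unchanged through step 6)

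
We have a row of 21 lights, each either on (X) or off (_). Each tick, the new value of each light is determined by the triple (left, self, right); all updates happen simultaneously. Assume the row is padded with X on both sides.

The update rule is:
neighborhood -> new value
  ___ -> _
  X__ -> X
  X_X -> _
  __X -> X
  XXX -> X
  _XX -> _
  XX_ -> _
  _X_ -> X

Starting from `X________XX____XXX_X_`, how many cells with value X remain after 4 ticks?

tick 1: _X______X__X__X_X__X_
tick 2: _XX____XXXXXXXX_XXXX_
tick 3: ___X__X_XXXXXX___XX__
tick 4: X_XXXXX__XXXX_X_X__XX
count of X: 14

14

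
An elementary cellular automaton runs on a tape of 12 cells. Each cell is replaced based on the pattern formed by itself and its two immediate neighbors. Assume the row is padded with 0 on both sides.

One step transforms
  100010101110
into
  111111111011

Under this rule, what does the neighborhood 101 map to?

At position 5 the neighborhood is 101; the next row has 1 there.

1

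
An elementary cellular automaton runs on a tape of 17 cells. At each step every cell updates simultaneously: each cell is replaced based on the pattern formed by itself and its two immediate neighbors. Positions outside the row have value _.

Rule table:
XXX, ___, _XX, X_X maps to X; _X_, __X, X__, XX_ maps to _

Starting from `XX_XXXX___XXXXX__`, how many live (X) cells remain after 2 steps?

X_XXXX__X_XXXX__X
_XXXX____XXXX____
count of X: 8

8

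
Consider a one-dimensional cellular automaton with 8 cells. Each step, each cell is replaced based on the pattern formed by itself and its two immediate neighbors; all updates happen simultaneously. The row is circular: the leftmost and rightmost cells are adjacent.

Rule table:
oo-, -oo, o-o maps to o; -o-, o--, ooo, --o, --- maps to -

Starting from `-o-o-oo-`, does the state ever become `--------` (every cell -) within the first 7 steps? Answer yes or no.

--o-ooo-
---oo-o-
---ooo--
---o-o--
----o---
--------
all cells are - at step 6

yes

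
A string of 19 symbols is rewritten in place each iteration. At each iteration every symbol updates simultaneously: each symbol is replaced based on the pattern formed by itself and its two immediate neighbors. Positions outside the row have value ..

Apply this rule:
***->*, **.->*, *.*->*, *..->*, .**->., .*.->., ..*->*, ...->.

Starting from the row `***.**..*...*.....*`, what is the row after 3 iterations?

.*.***.***.*.*.*.*.

iteration 1: .***.***.*.*.*...*.
iteration 2: *.***.***.*.*.*.*.*
iteration 3: .*.***.***.*.*.*.*.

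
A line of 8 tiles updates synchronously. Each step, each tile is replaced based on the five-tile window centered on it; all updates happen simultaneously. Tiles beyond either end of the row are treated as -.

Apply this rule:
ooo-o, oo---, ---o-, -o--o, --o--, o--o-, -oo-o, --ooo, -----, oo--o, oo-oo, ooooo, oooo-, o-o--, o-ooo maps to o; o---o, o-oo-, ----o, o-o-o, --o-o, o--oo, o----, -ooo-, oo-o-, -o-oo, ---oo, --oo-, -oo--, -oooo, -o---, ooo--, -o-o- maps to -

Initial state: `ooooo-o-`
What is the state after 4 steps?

o-ooo-o-
--o-o-o-
-o----o-
oo---oo-

oo---oo-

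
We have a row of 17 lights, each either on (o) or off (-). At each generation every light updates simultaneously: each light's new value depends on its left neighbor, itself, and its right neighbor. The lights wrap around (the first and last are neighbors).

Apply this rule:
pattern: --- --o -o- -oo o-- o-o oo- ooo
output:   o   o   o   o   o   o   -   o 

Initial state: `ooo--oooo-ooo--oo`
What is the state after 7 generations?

oo-ooooo-ooo-oooo
o-ooooo-ooo-ooooo
-ooooo-ooo-oooooo
ooooo-ooo-oooooo-
oooo-ooo-oooooo-o
ooo-ooo-oooooo-oo
oo-ooo-oooooo-ooo

oo-ooo-oooooo-ooo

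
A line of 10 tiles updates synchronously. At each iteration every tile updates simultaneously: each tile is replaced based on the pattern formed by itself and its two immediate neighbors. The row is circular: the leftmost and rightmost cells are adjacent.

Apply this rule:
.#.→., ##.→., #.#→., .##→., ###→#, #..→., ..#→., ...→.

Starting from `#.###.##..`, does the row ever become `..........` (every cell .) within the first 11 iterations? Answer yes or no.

yes

...#......
..........
all cells are . at iteration 2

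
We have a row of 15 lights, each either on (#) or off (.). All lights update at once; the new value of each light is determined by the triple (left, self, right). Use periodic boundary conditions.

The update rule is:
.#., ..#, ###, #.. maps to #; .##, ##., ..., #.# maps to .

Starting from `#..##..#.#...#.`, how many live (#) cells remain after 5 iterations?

12

###..###.##.##.
.#.##.#........
##....##.......
..#..#..#.....#
##########...##
count of #: 12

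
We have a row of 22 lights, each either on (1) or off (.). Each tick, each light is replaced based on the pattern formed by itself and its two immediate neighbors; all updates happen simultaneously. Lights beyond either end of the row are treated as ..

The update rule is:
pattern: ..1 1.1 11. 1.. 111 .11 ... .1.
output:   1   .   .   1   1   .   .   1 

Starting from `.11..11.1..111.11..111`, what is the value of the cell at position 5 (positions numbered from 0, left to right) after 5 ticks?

tick 1: 1..11...111.1....11.1.
tick 2: 111..1.1.1..11..1...11
tick 3: .1.111.1.111..1111.1..
tick 4: 11..1..1..1.11.11..11.
tick 5: ..111111111......11..1
position 5 holds 1

1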